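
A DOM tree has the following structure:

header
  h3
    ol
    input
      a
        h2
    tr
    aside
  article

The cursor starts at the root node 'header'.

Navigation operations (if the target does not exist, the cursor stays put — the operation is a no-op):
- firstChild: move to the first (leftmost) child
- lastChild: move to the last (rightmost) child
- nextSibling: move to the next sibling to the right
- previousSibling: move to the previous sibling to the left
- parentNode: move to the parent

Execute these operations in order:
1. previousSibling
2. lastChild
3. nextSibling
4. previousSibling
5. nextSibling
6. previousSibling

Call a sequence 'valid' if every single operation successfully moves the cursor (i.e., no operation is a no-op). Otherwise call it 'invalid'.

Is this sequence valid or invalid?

Answer: invalid

Derivation:
After 1 (previousSibling): header (no-op, stayed)
After 2 (lastChild): article
After 3 (nextSibling): article (no-op, stayed)
After 4 (previousSibling): h3
After 5 (nextSibling): article
After 6 (previousSibling): h3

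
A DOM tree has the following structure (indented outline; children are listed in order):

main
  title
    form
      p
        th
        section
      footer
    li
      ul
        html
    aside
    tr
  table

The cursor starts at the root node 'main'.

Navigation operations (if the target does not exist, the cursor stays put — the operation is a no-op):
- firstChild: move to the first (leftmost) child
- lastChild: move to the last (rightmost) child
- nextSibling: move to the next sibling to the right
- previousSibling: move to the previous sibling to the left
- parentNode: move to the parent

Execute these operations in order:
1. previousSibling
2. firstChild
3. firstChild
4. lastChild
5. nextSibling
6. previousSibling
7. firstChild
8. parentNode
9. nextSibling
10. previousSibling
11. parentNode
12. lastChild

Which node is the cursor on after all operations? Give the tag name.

Answer: footer

Derivation:
After 1 (previousSibling): main (no-op, stayed)
After 2 (firstChild): title
After 3 (firstChild): form
After 4 (lastChild): footer
After 5 (nextSibling): footer (no-op, stayed)
After 6 (previousSibling): p
After 7 (firstChild): th
After 8 (parentNode): p
After 9 (nextSibling): footer
After 10 (previousSibling): p
After 11 (parentNode): form
After 12 (lastChild): footer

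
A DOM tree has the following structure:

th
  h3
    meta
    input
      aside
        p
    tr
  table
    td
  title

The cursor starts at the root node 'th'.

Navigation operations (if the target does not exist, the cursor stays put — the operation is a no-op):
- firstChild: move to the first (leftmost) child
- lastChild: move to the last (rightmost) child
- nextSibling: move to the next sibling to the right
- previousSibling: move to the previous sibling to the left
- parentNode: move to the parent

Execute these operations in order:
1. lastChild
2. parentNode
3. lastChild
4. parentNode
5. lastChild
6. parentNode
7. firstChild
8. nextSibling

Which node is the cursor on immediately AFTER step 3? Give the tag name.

After 1 (lastChild): title
After 2 (parentNode): th
After 3 (lastChild): title

Answer: title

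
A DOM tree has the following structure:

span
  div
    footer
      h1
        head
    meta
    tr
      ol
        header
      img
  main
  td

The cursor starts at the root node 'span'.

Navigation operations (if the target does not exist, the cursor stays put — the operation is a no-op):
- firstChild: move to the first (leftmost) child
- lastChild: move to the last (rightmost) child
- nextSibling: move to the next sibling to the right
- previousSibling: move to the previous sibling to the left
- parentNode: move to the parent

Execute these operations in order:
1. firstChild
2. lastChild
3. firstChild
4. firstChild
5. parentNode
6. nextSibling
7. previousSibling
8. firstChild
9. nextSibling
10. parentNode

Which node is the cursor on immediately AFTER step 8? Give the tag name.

Answer: header

Derivation:
After 1 (firstChild): div
After 2 (lastChild): tr
After 3 (firstChild): ol
After 4 (firstChild): header
After 5 (parentNode): ol
After 6 (nextSibling): img
After 7 (previousSibling): ol
After 8 (firstChild): header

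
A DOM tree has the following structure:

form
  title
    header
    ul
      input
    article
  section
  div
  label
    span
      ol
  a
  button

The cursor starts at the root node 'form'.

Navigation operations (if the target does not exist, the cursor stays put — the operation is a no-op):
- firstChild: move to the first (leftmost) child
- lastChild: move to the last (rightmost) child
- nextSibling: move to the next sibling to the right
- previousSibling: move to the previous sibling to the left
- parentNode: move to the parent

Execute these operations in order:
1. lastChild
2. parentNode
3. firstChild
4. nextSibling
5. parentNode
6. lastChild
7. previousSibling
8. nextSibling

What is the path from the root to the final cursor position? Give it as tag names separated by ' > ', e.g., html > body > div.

Answer: form > button

Derivation:
After 1 (lastChild): button
After 2 (parentNode): form
After 3 (firstChild): title
After 4 (nextSibling): section
After 5 (parentNode): form
After 6 (lastChild): button
After 7 (previousSibling): a
After 8 (nextSibling): button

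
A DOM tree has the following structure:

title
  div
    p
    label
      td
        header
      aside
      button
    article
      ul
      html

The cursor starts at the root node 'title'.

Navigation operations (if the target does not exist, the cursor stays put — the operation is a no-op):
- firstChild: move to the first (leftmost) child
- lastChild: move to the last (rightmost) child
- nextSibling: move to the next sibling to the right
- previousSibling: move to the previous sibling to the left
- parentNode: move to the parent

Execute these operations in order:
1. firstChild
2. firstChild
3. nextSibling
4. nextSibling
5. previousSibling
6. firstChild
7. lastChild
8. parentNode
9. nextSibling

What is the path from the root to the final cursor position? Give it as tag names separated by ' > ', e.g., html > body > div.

After 1 (firstChild): div
After 2 (firstChild): p
After 3 (nextSibling): label
After 4 (nextSibling): article
After 5 (previousSibling): label
After 6 (firstChild): td
After 7 (lastChild): header
After 8 (parentNode): td
After 9 (nextSibling): aside

Answer: title > div > label > aside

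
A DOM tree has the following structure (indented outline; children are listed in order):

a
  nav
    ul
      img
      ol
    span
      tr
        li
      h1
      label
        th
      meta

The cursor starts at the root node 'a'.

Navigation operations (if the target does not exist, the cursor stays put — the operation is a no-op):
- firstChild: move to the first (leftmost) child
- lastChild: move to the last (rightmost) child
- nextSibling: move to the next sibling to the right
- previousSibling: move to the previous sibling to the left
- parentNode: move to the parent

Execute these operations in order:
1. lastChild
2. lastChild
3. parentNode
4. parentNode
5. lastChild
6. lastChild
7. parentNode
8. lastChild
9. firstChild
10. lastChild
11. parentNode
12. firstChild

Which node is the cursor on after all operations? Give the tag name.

After 1 (lastChild): nav
After 2 (lastChild): span
After 3 (parentNode): nav
After 4 (parentNode): a
After 5 (lastChild): nav
After 6 (lastChild): span
After 7 (parentNode): nav
After 8 (lastChild): span
After 9 (firstChild): tr
After 10 (lastChild): li
After 11 (parentNode): tr
After 12 (firstChild): li

Answer: li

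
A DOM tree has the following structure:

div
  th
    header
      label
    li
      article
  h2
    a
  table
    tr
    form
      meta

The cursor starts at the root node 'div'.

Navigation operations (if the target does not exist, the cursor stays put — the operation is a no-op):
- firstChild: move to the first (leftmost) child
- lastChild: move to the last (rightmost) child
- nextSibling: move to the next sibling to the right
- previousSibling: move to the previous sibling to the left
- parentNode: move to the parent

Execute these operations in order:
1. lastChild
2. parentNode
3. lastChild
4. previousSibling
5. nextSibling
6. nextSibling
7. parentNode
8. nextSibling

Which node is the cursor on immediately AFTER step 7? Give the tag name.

Answer: div

Derivation:
After 1 (lastChild): table
After 2 (parentNode): div
After 3 (lastChild): table
After 4 (previousSibling): h2
After 5 (nextSibling): table
After 6 (nextSibling): table (no-op, stayed)
After 7 (parentNode): div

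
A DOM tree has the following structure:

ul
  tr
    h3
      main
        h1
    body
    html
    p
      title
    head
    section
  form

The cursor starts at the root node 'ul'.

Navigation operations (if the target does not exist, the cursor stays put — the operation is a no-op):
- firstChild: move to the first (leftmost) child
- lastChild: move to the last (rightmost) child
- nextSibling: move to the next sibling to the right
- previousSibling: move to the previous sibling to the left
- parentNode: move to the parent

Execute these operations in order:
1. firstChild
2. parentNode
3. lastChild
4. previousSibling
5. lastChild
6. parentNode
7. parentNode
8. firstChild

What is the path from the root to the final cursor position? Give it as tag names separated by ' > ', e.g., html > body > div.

After 1 (firstChild): tr
After 2 (parentNode): ul
After 3 (lastChild): form
After 4 (previousSibling): tr
After 5 (lastChild): section
After 6 (parentNode): tr
After 7 (parentNode): ul
After 8 (firstChild): tr

Answer: ul > tr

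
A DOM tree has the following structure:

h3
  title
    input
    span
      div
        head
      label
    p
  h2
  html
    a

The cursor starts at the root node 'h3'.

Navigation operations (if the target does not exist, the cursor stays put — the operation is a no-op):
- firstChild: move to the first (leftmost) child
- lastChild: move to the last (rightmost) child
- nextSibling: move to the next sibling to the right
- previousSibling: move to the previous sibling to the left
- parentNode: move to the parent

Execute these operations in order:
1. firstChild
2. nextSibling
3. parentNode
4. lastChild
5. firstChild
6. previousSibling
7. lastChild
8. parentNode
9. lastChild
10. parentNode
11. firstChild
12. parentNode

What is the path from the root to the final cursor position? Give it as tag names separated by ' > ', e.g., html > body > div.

After 1 (firstChild): title
After 2 (nextSibling): h2
After 3 (parentNode): h3
After 4 (lastChild): html
After 5 (firstChild): a
After 6 (previousSibling): a (no-op, stayed)
After 7 (lastChild): a (no-op, stayed)
After 8 (parentNode): html
After 9 (lastChild): a
After 10 (parentNode): html
After 11 (firstChild): a
After 12 (parentNode): html

Answer: h3 > html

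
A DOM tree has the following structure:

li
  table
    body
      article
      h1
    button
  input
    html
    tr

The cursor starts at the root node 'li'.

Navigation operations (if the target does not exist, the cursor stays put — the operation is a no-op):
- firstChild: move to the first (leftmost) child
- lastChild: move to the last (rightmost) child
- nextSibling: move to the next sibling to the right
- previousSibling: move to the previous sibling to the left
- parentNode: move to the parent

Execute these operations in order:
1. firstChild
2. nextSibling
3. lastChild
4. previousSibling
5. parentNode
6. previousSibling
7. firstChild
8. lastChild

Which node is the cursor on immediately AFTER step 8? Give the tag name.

Answer: h1

Derivation:
After 1 (firstChild): table
After 2 (nextSibling): input
After 3 (lastChild): tr
After 4 (previousSibling): html
After 5 (parentNode): input
After 6 (previousSibling): table
After 7 (firstChild): body
After 8 (lastChild): h1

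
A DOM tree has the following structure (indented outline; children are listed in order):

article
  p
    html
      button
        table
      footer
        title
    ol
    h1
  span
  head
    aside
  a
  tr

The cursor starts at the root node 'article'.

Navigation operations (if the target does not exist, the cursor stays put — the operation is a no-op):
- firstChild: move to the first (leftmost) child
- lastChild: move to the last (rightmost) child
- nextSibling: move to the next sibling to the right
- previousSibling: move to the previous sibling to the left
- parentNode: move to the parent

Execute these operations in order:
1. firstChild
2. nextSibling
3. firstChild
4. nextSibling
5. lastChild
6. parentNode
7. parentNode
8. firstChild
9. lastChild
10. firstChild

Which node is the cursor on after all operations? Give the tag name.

After 1 (firstChild): p
After 2 (nextSibling): span
After 3 (firstChild): span (no-op, stayed)
After 4 (nextSibling): head
After 5 (lastChild): aside
After 6 (parentNode): head
After 7 (parentNode): article
After 8 (firstChild): p
After 9 (lastChild): h1
After 10 (firstChild): h1 (no-op, stayed)

Answer: h1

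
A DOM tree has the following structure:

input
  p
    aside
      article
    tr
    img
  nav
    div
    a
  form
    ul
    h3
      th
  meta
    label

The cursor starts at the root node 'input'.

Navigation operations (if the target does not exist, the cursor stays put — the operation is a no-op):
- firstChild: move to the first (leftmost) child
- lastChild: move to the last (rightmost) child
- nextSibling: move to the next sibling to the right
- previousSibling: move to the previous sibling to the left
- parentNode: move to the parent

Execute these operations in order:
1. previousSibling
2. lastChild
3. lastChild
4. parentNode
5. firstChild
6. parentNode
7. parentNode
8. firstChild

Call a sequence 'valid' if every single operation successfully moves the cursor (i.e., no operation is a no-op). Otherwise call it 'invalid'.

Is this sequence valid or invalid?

After 1 (previousSibling): input (no-op, stayed)
After 2 (lastChild): meta
After 3 (lastChild): label
After 4 (parentNode): meta
After 5 (firstChild): label
After 6 (parentNode): meta
After 7 (parentNode): input
After 8 (firstChild): p

Answer: invalid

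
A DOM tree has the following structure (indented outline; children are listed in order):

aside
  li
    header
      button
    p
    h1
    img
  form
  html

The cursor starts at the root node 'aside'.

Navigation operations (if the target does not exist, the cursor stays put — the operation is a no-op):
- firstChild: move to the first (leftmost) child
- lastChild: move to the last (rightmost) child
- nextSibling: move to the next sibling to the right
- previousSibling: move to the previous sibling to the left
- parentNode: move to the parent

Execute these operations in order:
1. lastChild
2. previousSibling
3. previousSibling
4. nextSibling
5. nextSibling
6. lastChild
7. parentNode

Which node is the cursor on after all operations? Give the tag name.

After 1 (lastChild): html
After 2 (previousSibling): form
After 3 (previousSibling): li
After 4 (nextSibling): form
After 5 (nextSibling): html
After 6 (lastChild): html (no-op, stayed)
After 7 (parentNode): aside

Answer: aside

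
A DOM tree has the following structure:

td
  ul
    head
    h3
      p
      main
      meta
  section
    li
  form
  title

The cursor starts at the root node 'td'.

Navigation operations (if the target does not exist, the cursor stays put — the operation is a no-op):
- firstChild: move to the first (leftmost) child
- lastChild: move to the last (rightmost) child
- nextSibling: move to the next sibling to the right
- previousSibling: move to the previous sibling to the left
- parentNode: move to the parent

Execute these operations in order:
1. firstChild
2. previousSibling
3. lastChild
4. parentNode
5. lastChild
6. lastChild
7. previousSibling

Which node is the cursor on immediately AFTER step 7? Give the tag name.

After 1 (firstChild): ul
After 2 (previousSibling): ul (no-op, stayed)
After 3 (lastChild): h3
After 4 (parentNode): ul
After 5 (lastChild): h3
After 6 (lastChild): meta
After 7 (previousSibling): main

Answer: main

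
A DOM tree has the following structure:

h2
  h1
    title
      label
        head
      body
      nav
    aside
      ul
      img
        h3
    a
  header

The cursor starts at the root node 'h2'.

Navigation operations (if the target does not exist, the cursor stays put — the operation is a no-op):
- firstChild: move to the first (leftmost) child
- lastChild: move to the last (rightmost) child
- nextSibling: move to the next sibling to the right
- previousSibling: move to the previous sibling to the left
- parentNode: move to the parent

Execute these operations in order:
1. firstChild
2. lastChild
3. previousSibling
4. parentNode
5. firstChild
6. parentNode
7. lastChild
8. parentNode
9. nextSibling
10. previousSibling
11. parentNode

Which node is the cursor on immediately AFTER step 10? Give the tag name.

After 1 (firstChild): h1
After 2 (lastChild): a
After 3 (previousSibling): aside
After 4 (parentNode): h1
After 5 (firstChild): title
After 6 (parentNode): h1
After 7 (lastChild): a
After 8 (parentNode): h1
After 9 (nextSibling): header
After 10 (previousSibling): h1

Answer: h1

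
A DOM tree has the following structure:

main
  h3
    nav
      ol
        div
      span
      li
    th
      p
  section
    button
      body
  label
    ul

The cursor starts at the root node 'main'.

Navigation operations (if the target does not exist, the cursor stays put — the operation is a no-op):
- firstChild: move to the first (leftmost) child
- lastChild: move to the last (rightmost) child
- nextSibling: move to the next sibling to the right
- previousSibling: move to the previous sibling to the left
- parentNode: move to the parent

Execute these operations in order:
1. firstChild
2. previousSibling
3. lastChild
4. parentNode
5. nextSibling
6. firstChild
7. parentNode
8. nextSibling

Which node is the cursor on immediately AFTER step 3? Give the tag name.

After 1 (firstChild): h3
After 2 (previousSibling): h3 (no-op, stayed)
After 3 (lastChild): th

Answer: th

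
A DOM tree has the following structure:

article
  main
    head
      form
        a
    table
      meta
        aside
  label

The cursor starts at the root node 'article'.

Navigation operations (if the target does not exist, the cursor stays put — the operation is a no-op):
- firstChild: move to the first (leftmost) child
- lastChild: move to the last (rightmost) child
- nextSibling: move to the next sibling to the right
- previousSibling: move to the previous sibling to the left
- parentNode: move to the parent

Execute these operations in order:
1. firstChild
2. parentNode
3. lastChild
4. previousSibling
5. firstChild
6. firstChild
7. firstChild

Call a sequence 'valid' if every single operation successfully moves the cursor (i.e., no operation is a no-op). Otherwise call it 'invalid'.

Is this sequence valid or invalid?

After 1 (firstChild): main
After 2 (parentNode): article
After 3 (lastChild): label
After 4 (previousSibling): main
After 5 (firstChild): head
After 6 (firstChild): form
After 7 (firstChild): a

Answer: valid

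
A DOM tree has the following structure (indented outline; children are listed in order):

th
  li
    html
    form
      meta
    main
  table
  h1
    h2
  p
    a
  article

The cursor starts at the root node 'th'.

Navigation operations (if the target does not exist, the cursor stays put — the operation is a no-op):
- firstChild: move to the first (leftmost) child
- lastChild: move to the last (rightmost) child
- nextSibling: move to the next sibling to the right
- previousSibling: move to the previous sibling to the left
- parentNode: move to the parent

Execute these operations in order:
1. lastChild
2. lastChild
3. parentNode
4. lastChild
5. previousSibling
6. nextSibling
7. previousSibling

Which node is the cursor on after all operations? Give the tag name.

After 1 (lastChild): article
After 2 (lastChild): article (no-op, stayed)
After 3 (parentNode): th
After 4 (lastChild): article
After 5 (previousSibling): p
After 6 (nextSibling): article
After 7 (previousSibling): p

Answer: p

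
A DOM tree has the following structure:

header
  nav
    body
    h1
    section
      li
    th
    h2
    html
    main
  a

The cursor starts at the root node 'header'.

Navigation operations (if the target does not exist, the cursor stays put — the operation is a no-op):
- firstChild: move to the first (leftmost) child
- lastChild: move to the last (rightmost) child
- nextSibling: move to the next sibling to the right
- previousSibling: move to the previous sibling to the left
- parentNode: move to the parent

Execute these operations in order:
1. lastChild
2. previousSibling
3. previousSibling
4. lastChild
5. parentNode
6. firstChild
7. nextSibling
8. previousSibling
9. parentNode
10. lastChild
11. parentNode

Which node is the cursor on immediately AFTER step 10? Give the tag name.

Answer: main

Derivation:
After 1 (lastChild): a
After 2 (previousSibling): nav
After 3 (previousSibling): nav (no-op, stayed)
After 4 (lastChild): main
After 5 (parentNode): nav
After 6 (firstChild): body
After 7 (nextSibling): h1
After 8 (previousSibling): body
After 9 (parentNode): nav
After 10 (lastChild): main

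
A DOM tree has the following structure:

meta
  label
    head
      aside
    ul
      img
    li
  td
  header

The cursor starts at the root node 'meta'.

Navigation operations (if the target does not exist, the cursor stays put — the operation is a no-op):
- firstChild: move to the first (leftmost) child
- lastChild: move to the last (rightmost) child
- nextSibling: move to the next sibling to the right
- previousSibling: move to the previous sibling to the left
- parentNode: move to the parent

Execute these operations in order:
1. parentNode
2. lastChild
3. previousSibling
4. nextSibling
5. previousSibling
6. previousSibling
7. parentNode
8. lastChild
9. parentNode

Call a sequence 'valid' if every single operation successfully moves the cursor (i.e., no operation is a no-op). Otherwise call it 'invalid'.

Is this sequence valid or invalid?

After 1 (parentNode): meta (no-op, stayed)
After 2 (lastChild): header
After 3 (previousSibling): td
After 4 (nextSibling): header
After 5 (previousSibling): td
After 6 (previousSibling): label
After 7 (parentNode): meta
After 8 (lastChild): header
After 9 (parentNode): meta

Answer: invalid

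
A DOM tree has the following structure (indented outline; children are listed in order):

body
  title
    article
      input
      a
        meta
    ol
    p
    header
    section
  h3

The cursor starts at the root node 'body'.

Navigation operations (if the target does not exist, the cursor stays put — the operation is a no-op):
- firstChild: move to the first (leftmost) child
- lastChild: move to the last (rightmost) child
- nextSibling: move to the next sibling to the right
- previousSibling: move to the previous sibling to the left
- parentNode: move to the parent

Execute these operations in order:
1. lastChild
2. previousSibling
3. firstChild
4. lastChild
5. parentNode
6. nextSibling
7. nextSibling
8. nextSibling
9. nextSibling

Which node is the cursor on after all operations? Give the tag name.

Answer: section

Derivation:
After 1 (lastChild): h3
After 2 (previousSibling): title
After 3 (firstChild): article
After 4 (lastChild): a
After 5 (parentNode): article
After 6 (nextSibling): ol
After 7 (nextSibling): p
After 8 (nextSibling): header
After 9 (nextSibling): section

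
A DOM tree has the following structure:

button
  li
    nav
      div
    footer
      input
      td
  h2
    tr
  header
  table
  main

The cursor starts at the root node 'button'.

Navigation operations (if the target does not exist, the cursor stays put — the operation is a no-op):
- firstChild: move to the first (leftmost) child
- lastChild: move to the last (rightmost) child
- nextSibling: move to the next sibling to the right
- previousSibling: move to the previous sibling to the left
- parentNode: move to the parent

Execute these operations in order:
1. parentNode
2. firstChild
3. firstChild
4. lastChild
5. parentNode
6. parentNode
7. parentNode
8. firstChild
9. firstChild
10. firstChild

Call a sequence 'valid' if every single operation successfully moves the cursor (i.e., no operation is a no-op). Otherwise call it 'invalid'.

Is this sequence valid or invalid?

After 1 (parentNode): button (no-op, stayed)
After 2 (firstChild): li
After 3 (firstChild): nav
After 4 (lastChild): div
After 5 (parentNode): nav
After 6 (parentNode): li
After 7 (parentNode): button
After 8 (firstChild): li
After 9 (firstChild): nav
After 10 (firstChild): div

Answer: invalid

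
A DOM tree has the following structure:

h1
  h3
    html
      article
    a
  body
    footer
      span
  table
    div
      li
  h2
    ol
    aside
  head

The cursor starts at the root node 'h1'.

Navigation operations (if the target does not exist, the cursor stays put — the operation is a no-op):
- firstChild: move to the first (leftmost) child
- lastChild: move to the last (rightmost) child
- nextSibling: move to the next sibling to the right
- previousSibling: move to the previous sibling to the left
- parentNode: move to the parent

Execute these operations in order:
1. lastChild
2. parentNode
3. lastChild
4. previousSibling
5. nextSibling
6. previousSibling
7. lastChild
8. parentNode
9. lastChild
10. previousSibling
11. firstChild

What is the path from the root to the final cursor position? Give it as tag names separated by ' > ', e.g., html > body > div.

Answer: h1 > h2 > ol

Derivation:
After 1 (lastChild): head
After 2 (parentNode): h1
After 3 (lastChild): head
After 4 (previousSibling): h2
After 5 (nextSibling): head
After 6 (previousSibling): h2
After 7 (lastChild): aside
After 8 (parentNode): h2
After 9 (lastChild): aside
After 10 (previousSibling): ol
After 11 (firstChild): ol (no-op, stayed)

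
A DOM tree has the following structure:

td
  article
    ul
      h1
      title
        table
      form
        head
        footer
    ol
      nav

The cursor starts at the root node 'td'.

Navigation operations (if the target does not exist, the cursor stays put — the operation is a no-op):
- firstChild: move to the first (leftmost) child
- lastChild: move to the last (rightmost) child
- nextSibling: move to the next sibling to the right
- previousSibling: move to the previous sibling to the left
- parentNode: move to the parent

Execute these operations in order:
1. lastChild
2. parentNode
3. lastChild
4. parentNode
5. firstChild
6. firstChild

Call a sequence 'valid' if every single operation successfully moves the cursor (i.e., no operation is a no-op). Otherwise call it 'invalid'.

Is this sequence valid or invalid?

After 1 (lastChild): article
After 2 (parentNode): td
After 3 (lastChild): article
After 4 (parentNode): td
After 5 (firstChild): article
After 6 (firstChild): ul

Answer: valid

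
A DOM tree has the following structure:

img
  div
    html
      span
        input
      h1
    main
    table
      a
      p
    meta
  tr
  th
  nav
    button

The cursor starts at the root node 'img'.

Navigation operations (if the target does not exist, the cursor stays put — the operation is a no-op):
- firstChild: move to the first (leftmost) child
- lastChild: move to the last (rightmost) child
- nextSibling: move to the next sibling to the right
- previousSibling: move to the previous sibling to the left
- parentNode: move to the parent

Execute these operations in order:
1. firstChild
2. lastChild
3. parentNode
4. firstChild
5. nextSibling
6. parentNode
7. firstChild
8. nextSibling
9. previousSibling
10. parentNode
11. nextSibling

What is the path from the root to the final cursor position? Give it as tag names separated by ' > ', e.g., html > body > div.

After 1 (firstChild): div
After 2 (lastChild): meta
After 3 (parentNode): div
After 4 (firstChild): html
After 5 (nextSibling): main
After 6 (parentNode): div
After 7 (firstChild): html
After 8 (nextSibling): main
After 9 (previousSibling): html
After 10 (parentNode): div
After 11 (nextSibling): tr

Answer: img > tr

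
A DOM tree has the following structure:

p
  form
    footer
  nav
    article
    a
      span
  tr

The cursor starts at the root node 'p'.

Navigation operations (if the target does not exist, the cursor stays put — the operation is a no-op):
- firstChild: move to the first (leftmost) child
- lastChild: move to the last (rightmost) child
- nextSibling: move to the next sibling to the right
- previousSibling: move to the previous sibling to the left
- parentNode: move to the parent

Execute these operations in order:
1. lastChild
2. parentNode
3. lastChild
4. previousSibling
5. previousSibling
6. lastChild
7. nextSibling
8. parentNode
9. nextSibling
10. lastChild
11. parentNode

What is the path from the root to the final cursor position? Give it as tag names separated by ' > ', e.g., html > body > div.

After 1 (lastChild): tr
After 2 (parentNode): p
After 3 (lastChild): tr
After 4 (previousSibling): nav
After 5 (previousSibling): form
After 6 (lastChild): footer
After 7 (nextSibling): footer (no-op, stayed)
After 8 (parentNode): form
After 9 (nextSibling): nav
After 10 (lastChild): a
After 11 (parentNode): nav

Answer: p > nav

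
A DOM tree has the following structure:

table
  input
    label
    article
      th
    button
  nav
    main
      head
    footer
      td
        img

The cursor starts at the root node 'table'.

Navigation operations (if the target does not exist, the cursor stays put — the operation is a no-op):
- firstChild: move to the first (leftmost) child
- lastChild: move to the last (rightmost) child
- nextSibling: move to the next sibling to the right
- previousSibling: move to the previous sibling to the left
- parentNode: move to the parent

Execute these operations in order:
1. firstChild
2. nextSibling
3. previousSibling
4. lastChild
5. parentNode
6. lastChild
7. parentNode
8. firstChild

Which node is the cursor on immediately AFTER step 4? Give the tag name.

After 1 (firstChild): input
After 2 (nextSibling): nav
After 3 (previousSibling): input
After 4 (lastChild): button

Answer: button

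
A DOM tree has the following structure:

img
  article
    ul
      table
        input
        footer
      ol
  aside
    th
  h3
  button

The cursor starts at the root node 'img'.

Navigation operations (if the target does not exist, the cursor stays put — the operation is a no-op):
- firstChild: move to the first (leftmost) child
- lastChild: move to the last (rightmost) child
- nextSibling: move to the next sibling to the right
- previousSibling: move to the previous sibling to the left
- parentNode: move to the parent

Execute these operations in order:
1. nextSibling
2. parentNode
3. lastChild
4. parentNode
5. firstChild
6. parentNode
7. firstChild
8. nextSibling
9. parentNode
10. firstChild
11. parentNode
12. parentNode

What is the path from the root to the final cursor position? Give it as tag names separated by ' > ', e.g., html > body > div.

After 1 (nextSibling): img (no-op, stayed)
After 2 (parentNode): img (no-op, stayed)
After 3 (lastChild): button
After 4 (parentNode): img
After 5 (firstChild): article
After 6 (parentNode): img
After 7 (firstChild): article
After 8 (nextSibling): aside
After 9 (parentNode): img
After 10 (firstChild): article
After 11 (parentNode): img
After 12 (parentNode): img (no-op, stayed)

Answer: img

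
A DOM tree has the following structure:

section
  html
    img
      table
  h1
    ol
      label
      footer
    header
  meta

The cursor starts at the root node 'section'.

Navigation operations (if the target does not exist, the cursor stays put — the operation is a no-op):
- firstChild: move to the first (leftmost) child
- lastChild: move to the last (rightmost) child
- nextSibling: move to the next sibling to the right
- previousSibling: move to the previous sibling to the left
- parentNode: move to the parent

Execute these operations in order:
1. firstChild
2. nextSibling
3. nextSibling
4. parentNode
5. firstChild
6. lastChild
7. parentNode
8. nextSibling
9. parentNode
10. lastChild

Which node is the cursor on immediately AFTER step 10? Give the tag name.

After 1 (firstChild): html
After 2 (nextSibling): h1
After 3 (nextSibling): meta
After 4 (parentNode): section
After 5 (firstChild): html
After 6 (lastChild): img
After 7 (parentNode): html
After 8 (nextSibling): h1
After 9 (parentNode): section
After 10 (lastChild): meta

Answer: meta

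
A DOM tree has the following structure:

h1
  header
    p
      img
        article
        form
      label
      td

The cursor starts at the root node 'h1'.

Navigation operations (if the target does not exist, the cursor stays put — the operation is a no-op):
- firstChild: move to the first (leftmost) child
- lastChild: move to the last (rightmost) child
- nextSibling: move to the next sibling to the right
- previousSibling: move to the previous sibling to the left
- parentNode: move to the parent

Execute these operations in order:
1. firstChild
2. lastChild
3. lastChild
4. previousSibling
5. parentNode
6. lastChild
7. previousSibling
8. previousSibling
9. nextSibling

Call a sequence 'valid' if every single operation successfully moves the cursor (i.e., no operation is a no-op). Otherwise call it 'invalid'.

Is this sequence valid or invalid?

Answer: valid

Derivation:
After 1 (firstChild): header
After 2 (lastChild): p
After 3 (lastChild): td
After 4 (previousSibling): label
After 5 (parentNode): p
After 6 (lastChild): td
After 7 (previousSibling): label
After 8 (previousSibling): img
After 9 (nextSibling): label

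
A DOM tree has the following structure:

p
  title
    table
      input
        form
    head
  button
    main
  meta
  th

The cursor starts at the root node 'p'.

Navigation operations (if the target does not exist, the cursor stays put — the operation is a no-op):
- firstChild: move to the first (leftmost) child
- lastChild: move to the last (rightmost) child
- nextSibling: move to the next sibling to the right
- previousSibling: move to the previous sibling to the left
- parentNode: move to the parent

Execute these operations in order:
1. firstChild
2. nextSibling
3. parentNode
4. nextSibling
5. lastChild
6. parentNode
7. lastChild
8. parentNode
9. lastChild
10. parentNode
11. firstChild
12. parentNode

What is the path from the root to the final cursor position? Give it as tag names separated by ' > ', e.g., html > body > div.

Answer: p

Derivation:
After 1 (firstChild): title
After 2 (nextSibling): button
After 3 (parentNode): p
After 4 (nextSibling): p (no-op, stayed)
After 5 (lastChild): th
After 6 (parentNode): p
After 7 (lastChild): th
After 8 (parentNode): p
After 9 (lastChild): th
After 10 (parentNode): p
After 11 (firstChild): title
After 12 (parentNode): p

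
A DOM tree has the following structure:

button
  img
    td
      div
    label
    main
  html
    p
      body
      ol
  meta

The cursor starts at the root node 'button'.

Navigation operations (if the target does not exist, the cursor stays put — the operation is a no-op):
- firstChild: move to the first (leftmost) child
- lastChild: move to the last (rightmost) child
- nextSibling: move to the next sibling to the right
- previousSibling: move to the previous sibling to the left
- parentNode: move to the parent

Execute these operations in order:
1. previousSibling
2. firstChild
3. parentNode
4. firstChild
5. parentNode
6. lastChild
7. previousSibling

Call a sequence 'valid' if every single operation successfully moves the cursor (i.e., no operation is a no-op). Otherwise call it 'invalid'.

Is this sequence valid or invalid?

After 1 (previousSibling): button (no-op, stayed)
After 2 (firstChild): img
After 3 (parentNode): button
After 4 (firstChild): img
After 5 (parentNode): button
After 6 (lastChild): meta
After 7 (previousSibling): html

Answer: invalid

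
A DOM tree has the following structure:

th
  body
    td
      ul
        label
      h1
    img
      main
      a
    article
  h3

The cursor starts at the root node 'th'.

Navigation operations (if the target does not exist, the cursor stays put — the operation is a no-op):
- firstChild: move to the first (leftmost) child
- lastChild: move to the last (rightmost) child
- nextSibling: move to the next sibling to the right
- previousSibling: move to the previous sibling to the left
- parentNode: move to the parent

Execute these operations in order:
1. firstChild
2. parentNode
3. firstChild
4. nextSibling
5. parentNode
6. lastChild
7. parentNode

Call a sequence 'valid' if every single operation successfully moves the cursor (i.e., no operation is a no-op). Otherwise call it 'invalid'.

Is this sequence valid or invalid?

After 1 (firstChild): body
After 2 (parentNode): th
After 3 (firstChild): body
After 4 (nextSibling): h3
After 5 (parentNode): th
After 6 (lastChild): h3
After 7 (parentNode): th

Answer: valid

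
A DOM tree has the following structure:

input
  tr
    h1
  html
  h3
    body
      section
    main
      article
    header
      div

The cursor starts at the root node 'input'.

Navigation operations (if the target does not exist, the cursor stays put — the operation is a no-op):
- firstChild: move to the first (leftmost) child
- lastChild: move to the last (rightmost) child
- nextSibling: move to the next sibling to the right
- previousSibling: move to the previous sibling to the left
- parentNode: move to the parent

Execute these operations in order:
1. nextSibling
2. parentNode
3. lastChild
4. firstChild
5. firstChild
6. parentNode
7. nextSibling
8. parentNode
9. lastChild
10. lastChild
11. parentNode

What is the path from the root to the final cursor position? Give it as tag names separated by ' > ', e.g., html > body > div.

Answer: input > h3 > header

Derivation:
After 1 (nextSibling): input (no-op, stayed)
After 2 (parentNode): input (no-op, stayed)
After 3 (lastChild): h3
After 4 (firstChild): body
After 5 (firstChild): section
After 6 (parentNode): body
After 7 (nextSibling): main
After 8 (parentNode): h3
After 9 (lastChild): header
After 10 (lastChild): div
After 11 (parentNode): header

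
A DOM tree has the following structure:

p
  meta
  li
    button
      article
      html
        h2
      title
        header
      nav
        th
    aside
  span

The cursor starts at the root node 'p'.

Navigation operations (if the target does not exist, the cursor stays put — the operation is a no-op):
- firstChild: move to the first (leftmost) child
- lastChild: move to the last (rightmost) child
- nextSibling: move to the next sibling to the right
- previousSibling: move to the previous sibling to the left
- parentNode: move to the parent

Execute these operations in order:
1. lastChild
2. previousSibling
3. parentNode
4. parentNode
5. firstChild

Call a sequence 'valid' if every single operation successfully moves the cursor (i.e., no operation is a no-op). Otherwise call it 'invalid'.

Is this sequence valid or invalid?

After 1 (lastChild): span
After 2 (previousSibling): li
After 3 (parentNode): p
After 4 (parentNode): p (no-op, stayed)
After 5 (firstChild): meta

Answer: invalid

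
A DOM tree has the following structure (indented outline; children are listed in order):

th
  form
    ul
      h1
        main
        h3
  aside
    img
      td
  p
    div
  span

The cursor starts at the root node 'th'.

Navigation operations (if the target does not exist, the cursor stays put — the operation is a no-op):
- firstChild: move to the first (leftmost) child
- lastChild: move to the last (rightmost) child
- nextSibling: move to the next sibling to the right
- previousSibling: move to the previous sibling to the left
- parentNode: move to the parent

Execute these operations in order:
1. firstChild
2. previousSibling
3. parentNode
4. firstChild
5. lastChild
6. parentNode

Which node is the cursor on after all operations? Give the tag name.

After 1 (firstChild): form
After 2 (previousSibling): form (no-op, stayed)
After 3 (parentNode): th
After 4 (firstChild): form
After 5 (lastChild): ul
After 6 (parentNode): form

Answer: form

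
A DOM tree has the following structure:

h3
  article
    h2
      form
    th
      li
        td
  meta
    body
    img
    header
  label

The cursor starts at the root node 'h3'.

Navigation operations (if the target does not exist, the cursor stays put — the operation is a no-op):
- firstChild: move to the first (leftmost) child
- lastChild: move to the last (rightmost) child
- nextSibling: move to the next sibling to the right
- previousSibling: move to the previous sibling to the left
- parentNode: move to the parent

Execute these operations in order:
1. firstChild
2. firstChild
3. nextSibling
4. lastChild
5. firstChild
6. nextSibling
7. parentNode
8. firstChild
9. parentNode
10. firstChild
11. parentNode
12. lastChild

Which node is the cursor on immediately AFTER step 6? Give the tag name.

After 1 (firstChild): article
After 2 (firstChild): h2
After 3 (nextSibling): th
After 4 (lastChild): li
After 5 (firstChild): td
After 6 (nextSibling): td (no-op, stayed)

Answer: td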